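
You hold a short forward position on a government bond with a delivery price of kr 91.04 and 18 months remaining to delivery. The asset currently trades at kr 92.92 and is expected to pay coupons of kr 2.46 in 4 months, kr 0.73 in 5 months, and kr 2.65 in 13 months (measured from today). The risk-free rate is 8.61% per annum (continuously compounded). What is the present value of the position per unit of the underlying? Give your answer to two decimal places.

PV(remaining coupons) I = 2.46·e^(−0.0861·4/12) + 0.73·e^(−0.0861·5/12) + 2.65·e^(−0.0861·13/12) = 5.5087
Current forward F = (S − I)·e^(rT) = (92.92 − 5.5087)·e^(0.0861·18/12) = 87.4113 × 1.137861 = 99.4619
Value (long) = (F − K)·e^(−rT) = (99.4619 − 91.04) × 0.878842 = 7.4015
Short position value = −(long value) = -kr 7.40

-kr 7.40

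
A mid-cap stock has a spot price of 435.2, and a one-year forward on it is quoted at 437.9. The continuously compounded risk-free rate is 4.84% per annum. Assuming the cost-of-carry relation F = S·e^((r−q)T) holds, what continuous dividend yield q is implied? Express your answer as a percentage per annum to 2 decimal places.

4.22%

From F = S·e^((r−q)T): (r − q) = ln(F/S)/T
ln(437.9/435.2) = ln(1.006204) = 0.006185
(r − q) = 0.006185 / (12/12) = 0.006185
q = r − ln(F/S)/T = 0.0484 − 0.006185 = 0.042215
q = 4.22%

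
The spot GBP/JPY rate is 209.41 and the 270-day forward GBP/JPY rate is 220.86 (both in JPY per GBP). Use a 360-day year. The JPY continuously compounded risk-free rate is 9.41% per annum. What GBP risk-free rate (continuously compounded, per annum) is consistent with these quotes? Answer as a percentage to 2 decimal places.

F = S·e^((r_JPY − r_GBP)T) ⇒ r_GBP = r_JPY − ln(F/S)/T
ln(220.86/209.41) = 0.053235; /(270/360) = 0.070980
r_GBP = 0.0941 − 0.070980 = 0.023120
r_GBP = 2.31%

2.31%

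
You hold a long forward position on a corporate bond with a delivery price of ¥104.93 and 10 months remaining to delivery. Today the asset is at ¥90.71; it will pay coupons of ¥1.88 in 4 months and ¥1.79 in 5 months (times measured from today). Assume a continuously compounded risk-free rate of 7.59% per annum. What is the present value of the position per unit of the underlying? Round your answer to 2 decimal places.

-¥11.36

PV(remaining coupons) I = 1.88·e^(−0.0759·4/12) + 1.79·e^(−0.0759·5/12) = 3.5673
Current forward F = (S − I)·e^(rT) = (90.71 − 3.5673)·e^(0.0759·10/12) = 87.1427 × 1.065293 = 92.8325
Value (long) = (F − K)·e^(−rT) = (92.8325 − 104.93) × 0.938709 = -11.3560
Value = -¥11.36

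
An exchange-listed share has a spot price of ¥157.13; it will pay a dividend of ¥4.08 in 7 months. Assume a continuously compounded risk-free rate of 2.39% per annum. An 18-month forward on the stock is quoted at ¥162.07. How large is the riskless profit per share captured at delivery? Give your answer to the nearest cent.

¥3.38 per share

PV(dividends) I = 4.08·e^(−0.0239·7/12) = 4.0235
Fair forward F* = (S − I)·e^(rT) = (157.13 − 4.0235)·e^0.035850 = 153.1065 × 1.036500 = 158.6949
Market ¥162.07 > fair 158.6949: forward overpriced → cash-and-carry (borrow at r, buy the stock and collect the dividends, short the forward).
Profit at T = |F_mkt − F*| = |162.07 − 158.6949| = ¥3.38 per share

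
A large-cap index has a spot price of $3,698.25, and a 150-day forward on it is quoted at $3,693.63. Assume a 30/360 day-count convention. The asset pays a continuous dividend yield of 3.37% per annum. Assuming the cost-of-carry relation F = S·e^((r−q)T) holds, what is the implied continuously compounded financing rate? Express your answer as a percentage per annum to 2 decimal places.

3.07%

From F = S·e^((r−q)T): (r − q) = ln(F/S)/T
ln(3693.63/3698.25) = ln(0.998751) = -0.001250
(r − q) = -0.001250 / (150/360) = -0.003000
r = ln(F/S)/T + q = -0.003000 + 0.0337 = 0.030700
r = 3.07%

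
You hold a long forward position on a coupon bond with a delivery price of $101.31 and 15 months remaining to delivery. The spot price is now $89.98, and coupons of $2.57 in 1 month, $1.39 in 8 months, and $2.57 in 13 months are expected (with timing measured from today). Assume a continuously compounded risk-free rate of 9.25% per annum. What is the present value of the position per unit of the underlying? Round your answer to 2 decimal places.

PV(remaining coupons) I = 2.57·e^(−0.0925·1/12) + 1.39·e^(−0.0925·8/12) + 2.57·e^(−0.0925·13/12) = 6.1821
Current forward F = (S − I)·e^(rT) = (89.98 − 6.1821)·e^(0.0925·15/12) = 83.7979 × 1.122575 = 94.0694
Value (long) = (F − K)·e^(−rT) = (94.0694 − 101.31) × 0.890809 = -6.4500
Value = -$6.45

-$6.45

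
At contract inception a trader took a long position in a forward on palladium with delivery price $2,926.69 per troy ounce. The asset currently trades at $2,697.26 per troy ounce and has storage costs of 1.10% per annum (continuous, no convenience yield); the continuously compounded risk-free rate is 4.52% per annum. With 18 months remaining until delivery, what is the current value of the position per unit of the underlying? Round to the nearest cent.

Current fair forward for the remaining 18 months: F = S·e^((r + u)·T), (r + u) = 0.0452 + 0.0110 = 0.0562
F = 2697.26 · e^(0.0562 × 18/12) = 2697.26 × 1.08795523 = 2934.4981
Value of long forward = (F − K)·e^(−rT) = (2934.4981 − 2926.69) · e^(−0.0452·18/12)
= 7.8081 × 0.93444734 = 7.30

$7.30 per troy ounce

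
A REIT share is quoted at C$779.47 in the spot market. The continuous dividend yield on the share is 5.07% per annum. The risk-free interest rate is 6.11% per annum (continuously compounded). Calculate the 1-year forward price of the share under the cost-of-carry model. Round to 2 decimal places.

F = S·e^((r − q)T) = 779.47 · e^((0.0611 − 0.0507) × 1)
= 779.47 · e^0.010400 = 779.47 × 1.010454
F = C$787.62

C$787.62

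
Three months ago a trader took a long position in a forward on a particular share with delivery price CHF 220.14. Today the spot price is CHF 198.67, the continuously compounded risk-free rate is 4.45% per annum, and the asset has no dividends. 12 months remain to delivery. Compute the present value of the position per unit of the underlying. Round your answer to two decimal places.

Current fair forward for the remaining 12 months: F = S·e^(r·T), r = 0.0445
F = 198.67 · e^(0.0445 × 12/12) = 198.67 × 1.045505 = 207.7105
Value of long forward = (F − K)·e^(−rT) = (207.7105 − 220.14) · e^(−0.0445·12/12)
= -12.4295 × 0.956476 = -11.89

-CHF 11.89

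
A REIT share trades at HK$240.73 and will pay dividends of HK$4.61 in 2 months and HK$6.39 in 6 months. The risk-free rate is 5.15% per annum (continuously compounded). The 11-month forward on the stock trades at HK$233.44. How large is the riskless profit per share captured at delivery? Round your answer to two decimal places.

HK$7.61 per share

PV(dividends) I = 4.61·e^(−0.0515·2/12) + 6.39·e^(−0.0515·6/12) = 10.7982
Fair forward F* = (S − I)·e^(rT) = (240.73 − 10.7982)·e^0.047208 = 229.9318 × 1.048340 = 241.0467
Market HK$233.44 < fair 241.0467: forward underpriced → reverse cash-and-carry (short the stock, invest proceeds at r, pay the dividends, go long the forward).
Profit at T = |F_mkt − F*| = |233.44 − 241.0467| = HK$7.61 per share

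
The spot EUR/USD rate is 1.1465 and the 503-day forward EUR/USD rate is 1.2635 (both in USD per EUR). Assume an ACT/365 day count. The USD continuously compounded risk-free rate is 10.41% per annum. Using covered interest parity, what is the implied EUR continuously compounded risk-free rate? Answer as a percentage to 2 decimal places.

F = S·e^((r_USD − r_EUR)T) ⇒ r_EUR = r_USD − ln(F/S)/T
ln(1.2635/1.1465) = 0.097172; /(503/365) = 0.070512
r_EUR = 0.1041 − 0.070512 = 0.033588
r_EUR = 3.36%

3.36%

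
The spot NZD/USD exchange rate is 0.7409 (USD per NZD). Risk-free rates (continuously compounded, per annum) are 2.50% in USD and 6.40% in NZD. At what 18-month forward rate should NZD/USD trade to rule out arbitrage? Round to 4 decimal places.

F = S·e^((r_USD − r_NZD)T) = 0.7409 · e^((0.0250 − 0.0640) × 18/12)
= 0.7409 · e^-0.058500 = 0.7409 × 0.943178
F = 0.6988 USD per NZD

0.6988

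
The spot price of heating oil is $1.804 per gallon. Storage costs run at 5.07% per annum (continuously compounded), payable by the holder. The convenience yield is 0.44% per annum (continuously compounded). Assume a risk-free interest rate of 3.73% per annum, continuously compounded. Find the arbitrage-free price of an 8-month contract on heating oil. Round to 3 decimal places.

$1.907 per gallon

Net carry = r + u − y = 0.0373 + 0.0507 − 0.0044 = 0.0836
F = S·e^((r+u−y)T) = 1.804 · e^(0.0836 × 8/12) = 1.804 · e^0.055733
= 1.804 × 1.057315 = $1.907 per gallon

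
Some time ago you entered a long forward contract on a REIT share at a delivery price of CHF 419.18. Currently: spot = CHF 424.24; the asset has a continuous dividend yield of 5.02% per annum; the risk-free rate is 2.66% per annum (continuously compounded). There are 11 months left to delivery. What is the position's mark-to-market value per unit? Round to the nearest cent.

-CHF 3.92

Current fair forward for the remaining 11 months: F = S·e^((r − q)·T), (r − q) = 0.0266 − 0.0502 = -0.0236
F = 424.24 · e^(-0.0236 × 11/12) = 424.24 × 0.978599 = 415.1608
Value of long forward = (F − K)·e^(−rT) = (415.1608 − 419.18) · e^(−0.0266·11/12)
= -4.0192 × 0.975912 = -3.92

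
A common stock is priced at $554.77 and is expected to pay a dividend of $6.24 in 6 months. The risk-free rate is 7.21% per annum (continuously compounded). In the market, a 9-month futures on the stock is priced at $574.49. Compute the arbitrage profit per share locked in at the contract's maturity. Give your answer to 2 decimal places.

PV(dividends) I = 6.24·e^(−0.0721·6/12) = 6.0191
Fair futures F* = (S − I)·e^(rT) = (554.77 − 6.0191)·e^0.054075 = 548.7509 × 1.055564 = 579.2417
Market $574.49 < fair 579.2417: forward underpriced → reverse cash-and-carry (short the stock, invest proceeds at r, pay the dividends, go long the forward).
Profit at T = |F_mkt − F*| = |574.49 − 579.2417| = $4.75 per share

$4.75 per share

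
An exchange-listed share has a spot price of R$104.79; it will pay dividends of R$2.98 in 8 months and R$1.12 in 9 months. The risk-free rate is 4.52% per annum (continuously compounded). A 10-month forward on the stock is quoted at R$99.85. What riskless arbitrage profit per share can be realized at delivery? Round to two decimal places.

PV(dividends) I = 2.98·e^(−0.0452·8/12) + 1.12·e^(−0.0452·9/12) = 3.9742
Fair forward F* = (S − I)·e^(rT) = (104.79 − 3.9742)·e^0.037667 = 100.8158 × 1.038385 = 104.6856
Market R$99.85 < fair 104.6856: forward underpriced → reverse cash-and-carry (short the stock, invest proceeds at r, pay the dividends, go long the forward).
Profit at T = |F_mkt − F*| = |99.85 − 104.6856| = R$4.84 per share

R$4.84 per share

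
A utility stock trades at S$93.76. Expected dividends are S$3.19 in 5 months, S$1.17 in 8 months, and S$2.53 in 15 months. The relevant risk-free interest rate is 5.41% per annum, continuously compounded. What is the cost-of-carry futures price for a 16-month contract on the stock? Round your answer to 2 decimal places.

PV(dividends) I = 3.19·e^(−0.0541·5/12) + 1.17·e^(−0.0541·8/12) + 2.53·e^(−0.0541·15/12)
I = 3.1189 + 1.1286 + 2.3646 = 6.6121
F = (S − I)·e^(rT) = (93.76 − 6.6121) · e^(0.0541·16/12)
= 87.1479 · e^0.072133 = 87.1479 × 1.074798 = S$93.67

S$93.67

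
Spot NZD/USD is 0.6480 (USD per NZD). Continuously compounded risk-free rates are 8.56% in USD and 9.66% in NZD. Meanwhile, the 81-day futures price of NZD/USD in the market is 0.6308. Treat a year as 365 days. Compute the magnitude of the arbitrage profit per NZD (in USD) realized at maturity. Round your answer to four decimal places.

Fair futures: F* = S·e^(carry·T), with carry = (r_USD − r_NZD) = 0.0856 − 0.0966 = -0.0110
F* = 0.6480 · e^(-0.0110 × 81/365) = 0.6480 · e^-0.002441 = 0.6480 × 0.997562 = 0.6464
Market 0.6308 < fair 0.6464: forward underpriced → reverse cash-and-carry (short spot, go long the forward).
At maturity, profit = |F_mkt − F*| = |0.6308 − 0.6464| = 0.0156 per NZD (in USD)

0.0156 per NZD (in USD)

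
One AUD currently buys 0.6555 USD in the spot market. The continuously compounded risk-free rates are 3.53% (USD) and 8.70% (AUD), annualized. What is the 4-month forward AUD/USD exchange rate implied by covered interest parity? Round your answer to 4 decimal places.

0.6443

F = S·e^((r_USD − r_AUD)T) = 0.6555 · e^((0.0353 − 0.0870) × 4/12)
= 0.6555 · e^-0.017233 = 0.6555 × 0.982915
F = 0.6443 USD per AUD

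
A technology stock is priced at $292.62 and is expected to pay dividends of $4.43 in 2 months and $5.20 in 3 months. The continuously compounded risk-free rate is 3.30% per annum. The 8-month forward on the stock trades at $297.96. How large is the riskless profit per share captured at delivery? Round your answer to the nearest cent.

$8.61 per share

PV(dividends) I = 4.43·e^(−0.0330·2/12) + 5.20·e^(−0.0330·3/12) = 9.5630
Fair forward F* = (S − I)·e^(rT) = (292.62 − 9.5630)·e^0.022000 = 283.0570 × 1.022244 = 289.3533
Market $297.96 > fair 289.3533: forward overpriced → cash-and-carry (borrow at r, buy the stock and collect the dividends, short the forward).
Profit at T = |F_mkt − F*| = |297.96 − 289.3533| = $8.61 per share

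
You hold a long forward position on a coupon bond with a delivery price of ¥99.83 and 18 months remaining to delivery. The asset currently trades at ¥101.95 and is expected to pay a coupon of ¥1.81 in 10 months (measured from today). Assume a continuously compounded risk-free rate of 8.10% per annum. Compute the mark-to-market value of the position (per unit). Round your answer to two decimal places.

PV(remaining coupons) I = 1.81·e^(−0.0810·10/12) = 1.6919
Current forward F = (S − I)·e^(rT) = (101.95 − 1.6919)·e^(0.0810·18/12) = 100.2581 × 1.129189 = 113.2103
Value (long) = (F − K)·e^(−rT) = (113.2103 − 99.83) × 0.885591 = 11.8495
Value = ¥11.85

¥11.85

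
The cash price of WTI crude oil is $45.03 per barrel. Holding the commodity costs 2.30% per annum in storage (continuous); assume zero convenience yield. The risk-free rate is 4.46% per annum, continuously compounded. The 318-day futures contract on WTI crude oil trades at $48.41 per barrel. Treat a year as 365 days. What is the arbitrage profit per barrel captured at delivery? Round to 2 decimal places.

Fair futures: F* = S·e^(carry·T), with carry = (r + u) = 0.0446 + 0.0230 = 0.0676
F* = 45.03 · e^(0.0676 × 318/365) = 45.03 · e^0.058895 = 45.03 × 1.060664 = $47.7617
Market $48.41 > fair $47.7617: forward overpriced → cash-and-carry (buy spot, short the forward).
At maturity, profit = |F_mkt − F*| = |48.41 − 47.7617| = $0.65 per barrel

$0.65 per barrel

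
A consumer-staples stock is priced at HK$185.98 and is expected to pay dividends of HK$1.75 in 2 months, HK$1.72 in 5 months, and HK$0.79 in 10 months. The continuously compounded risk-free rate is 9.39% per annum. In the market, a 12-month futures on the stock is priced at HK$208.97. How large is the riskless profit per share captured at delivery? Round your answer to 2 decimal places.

HK$9.19 per share

PV(dividends) I = 1.75·e^(−0.0939·2/12) + 1.72·e^(−0.0939·5/12) + 0.79·e^(−0.0939·10/12) = 4.1074
Fair futures F* = (S − I)·e^(rT) = (185.98 − 4.1074)·e^0.093900 = 181.8726 × 1.098450 = 199.7780
Market HK$208.97 > fair 199.7780: forward overpriced → cash-and-carry (borrow at r, buy the stock and collect the dividends, short the forward).
Profit at T = |F_mkt − F*| = |208.97 − 199.7780| = HK$9.19 per share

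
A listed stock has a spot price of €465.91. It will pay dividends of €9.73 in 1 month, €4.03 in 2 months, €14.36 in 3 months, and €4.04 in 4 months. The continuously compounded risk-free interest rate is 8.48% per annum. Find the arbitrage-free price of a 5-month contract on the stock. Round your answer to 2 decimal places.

€449.91

PV(dividends) I = 9.73·e^(−0.0848·1/12) + 4.03·e^(−0.0848·2/12) + 14.36·e^(−0.0848·3/12) + 4.04·e^(−0.0848·4/12)
I = 9.6615 + 3.9734 + 14.0588 + 3.9274 = 31.6211
F = (S − I)·e^(rT) = (465.91 − 31.6211) · e^(0.0848·5/12)
= 434.2889 · e^0.035333 = 434.2889 × 1.035965 = €449.91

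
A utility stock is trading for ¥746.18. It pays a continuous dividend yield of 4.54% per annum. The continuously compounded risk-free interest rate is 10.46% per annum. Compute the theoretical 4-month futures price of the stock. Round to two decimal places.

F = S·e^((r − q)T) = 746.18 · e^((0.1046 − 0.0454) × 4/12)
= 746.18 · e^0.019733 = 746.18 × 1.019929
F = ¥761.05

¥761.05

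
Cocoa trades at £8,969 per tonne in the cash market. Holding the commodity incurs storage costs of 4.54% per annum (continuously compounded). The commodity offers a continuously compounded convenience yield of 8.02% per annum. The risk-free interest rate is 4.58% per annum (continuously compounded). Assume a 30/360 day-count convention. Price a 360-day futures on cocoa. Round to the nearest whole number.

Net carry = r + u − y = 0.0458 + 0.0454 − 0.0802 = 0.0110
F = S·e^((r+u−y)T) = 8969 · e^(0.0110 × 360/360) = 8969 · e^0.011000
= 8969 × 1.011061 = £9,068 per tonne

£9,068 per tonne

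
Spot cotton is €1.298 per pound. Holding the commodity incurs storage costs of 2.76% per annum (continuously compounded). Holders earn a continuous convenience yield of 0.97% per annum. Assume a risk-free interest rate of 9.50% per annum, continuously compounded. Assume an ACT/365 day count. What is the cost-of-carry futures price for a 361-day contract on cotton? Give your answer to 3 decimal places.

Net carry = r + u − y = 0.0950 + 0.0276 − 0.0097 = 0.1129
F = S·e^((r+u−y)T) = 1.298 · e^(0.1129 × 361/365) = 1.298 · e^0.111663
= 1.298 × 1.118136 = €1.451 per pound

€1.451 per pound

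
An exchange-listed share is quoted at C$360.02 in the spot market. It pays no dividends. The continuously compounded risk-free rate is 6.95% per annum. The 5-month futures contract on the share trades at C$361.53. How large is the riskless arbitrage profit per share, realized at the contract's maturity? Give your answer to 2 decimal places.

Fair futures: F* = S·e^(carry·T), with carry = r = 0.0695
F* = 360.02 · e^(0.0695 × 5/12) = 360.02 · e^0.028958 = 360.02 × 1.029381 = C$370.5977
Market C$361.53 < fair C$370.5977: forward underpriced → reverse cash-and-carry (short spot, go long the forward).
At maturity, profit = |F_mkt − F*| = |361.53 − 370.5977| = C$9.07 per share

C$9.07 per share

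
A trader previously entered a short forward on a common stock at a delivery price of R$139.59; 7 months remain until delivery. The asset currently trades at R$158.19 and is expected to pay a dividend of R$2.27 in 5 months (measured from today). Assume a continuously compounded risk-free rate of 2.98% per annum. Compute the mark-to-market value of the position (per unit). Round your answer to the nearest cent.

-R$18.76

PV(remaining dividends) I = 2.27·e^(−0.0298·5/12) = 2.2420
Current forward F = (S − I)·e^(rT) = (158.19 − 2.2420)·e^(0.0298·7/12) = 155.9480 × 1.017535 = 158.6825
Value (long) = (F − K)·e^(−rT) = (158.6825 − 139.59) × 0.982767 = 18.7635
Short position value = −(long value) = -R$18.76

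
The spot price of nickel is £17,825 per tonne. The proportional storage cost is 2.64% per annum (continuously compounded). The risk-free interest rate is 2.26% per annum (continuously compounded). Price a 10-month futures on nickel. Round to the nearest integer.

£18,568 per tonne

Net carry = r + u − y = 0.0226 + 0.0264 − 0.0000 = 0.0490
F = S·e^((r+u−y)T) = 17825 · e^(0.0490 × 10/12) = 17825 · e^0.040833
= 17825 × 1.041678 = £18,568 per tonne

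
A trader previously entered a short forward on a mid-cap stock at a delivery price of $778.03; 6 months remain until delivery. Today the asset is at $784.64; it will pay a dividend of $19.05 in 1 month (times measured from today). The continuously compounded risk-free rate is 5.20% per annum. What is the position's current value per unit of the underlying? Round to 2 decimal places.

PV(remaining dividends) I = 19.05·e^(−0.0520·1/12) = 18.9676
Current forward F = (S − I)·e^(rT) = (784.64 − 18.9676)·e^(0.0520·6/12) = 765.6724 × 1.026341 = 785.8410
Value (long) = (F − K)·e^(−rT) = (785.8410 − 778.03) × 0.974335 = 7.6105
Short position value = −(long value) = -$7.61

-$7.61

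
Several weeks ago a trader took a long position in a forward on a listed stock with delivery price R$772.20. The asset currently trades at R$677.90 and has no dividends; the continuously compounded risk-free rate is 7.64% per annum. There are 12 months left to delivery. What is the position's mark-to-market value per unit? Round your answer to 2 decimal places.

-R$37.50

Current fair forward for the remaining 12 months: F = S·e^(r·T), r = 0.0764
F = 677.90 · e^(0.0764 × 12/12) = 677.90 × 1.079394 = 731.7212
Value of long forward = (F − K)·e^(−rT) = (731.7212 − 772.20) · e^(−0.0764·12/12)
= -40.4788 × 0.926446 = -37.50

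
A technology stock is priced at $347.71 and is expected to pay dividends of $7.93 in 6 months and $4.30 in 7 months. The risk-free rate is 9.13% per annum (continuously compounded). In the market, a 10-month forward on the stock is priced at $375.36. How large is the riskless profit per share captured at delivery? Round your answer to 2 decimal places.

PV(dividends) I = 7.93·e^(−0.0913·6/12) + 4.30·e^(−0.0913·7/12) = 11.6531
Fair forward F* = (S − I)·e^(rT) = (347.71 − 11.6531)·e^0.076083 = 336.0569 × 1.079052 = 362.6229
Market $375.36 > fair 362.6229: forward overpriced → cash-and-carry (borrow at r, buy the stock and collect the dividends, short the forward).
Profit at T = |F_mkt − F*| = |375.36 − 362.6229| = $12.74 per share

$12.74 per share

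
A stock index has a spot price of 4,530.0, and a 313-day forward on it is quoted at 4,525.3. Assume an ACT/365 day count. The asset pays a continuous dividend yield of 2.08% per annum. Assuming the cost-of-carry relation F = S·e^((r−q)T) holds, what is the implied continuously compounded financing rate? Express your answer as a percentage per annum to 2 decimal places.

1.96%

From F = S·e^((r−q)T): (r − q) = ln(F/S)/T
ln(4525.3/4530.0) = ln(0.998962) = -0.001039
(r − q) = -0.001039 / (313/365) = -0.001212
r = ln(F/S)/T + q = -0.001212 + 0.0208 = 0.019588
r = 1.96%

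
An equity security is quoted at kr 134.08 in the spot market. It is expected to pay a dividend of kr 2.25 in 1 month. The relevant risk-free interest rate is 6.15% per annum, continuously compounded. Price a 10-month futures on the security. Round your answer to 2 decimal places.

kr 138.77

PV(dividends) I = 2.25·e^(−0.0615·1/12)
I = 2.2385
F = (S − I)·e^(rT) = (134.08 − 2.2385) · e^(0.0615·10/12)
= 131.8415 · e^0.051250 = 131.8415 × 1.052586 = kr 138.77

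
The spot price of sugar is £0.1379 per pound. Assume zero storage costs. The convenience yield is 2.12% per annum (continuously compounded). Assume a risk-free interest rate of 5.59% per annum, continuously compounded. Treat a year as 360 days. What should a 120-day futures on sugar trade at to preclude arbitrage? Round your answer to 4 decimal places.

£0.1395 per pound

Net carry = r + u − y = 0.0559 + 0.0000 − 0.0212 = 0.0347
F = S·e^((r+u−y)T) = 0.1379 · e^(0.0347 × 120/360) = 0.1379 · e^0.011567
= 0.1379 × 1.011634 = £0.1395 per pound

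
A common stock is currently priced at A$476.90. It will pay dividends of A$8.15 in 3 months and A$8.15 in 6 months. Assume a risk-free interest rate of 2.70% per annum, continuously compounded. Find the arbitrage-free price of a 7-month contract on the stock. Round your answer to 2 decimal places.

PV(dividends) I = 8.15·e^(−0.0270·3/12) + 8.15·e^(−0.0270·6/12)
I = 8.0952 + 8.0407 = 16.1359
F = (S − I)·e^(rT) = (476.90 − 16.1359) · e^(0.0270·7/12)
= 460.7641 · e^0.015750 = 460.7641 × 1.015875 = A$468.08

A$468.08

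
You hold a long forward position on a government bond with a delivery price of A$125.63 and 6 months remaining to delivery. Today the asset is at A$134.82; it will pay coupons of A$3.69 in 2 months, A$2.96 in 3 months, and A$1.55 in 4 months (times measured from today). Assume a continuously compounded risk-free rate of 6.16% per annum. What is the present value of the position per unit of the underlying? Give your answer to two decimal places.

PV(remaining coupons) I = 3.69·e^(−0.0616·2/12) + 2.96·e^(−0.0616·3/12) + 1.55·e^(−0.0616·4/12) = 8.0856
Current forward F = (S − I)·e^(rT) = (134.82 − 8.0856)·e^(0.0616·6/12) = 126.7344 × 1.031279 = 130.6985
Value (long) = (F − K)·e^(−rT) = (130.6985 − 125.63) × 0.969669 = 4.9148
Value = A$4.91

A$4.91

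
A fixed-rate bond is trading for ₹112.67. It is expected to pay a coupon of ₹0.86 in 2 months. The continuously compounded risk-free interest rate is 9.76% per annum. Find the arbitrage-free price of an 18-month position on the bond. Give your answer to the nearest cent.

₹129.45

PV(coupons) I = 0.86·e^(−0.0976·2/12)
I = 0.8461
F = (S − I)·e^(rT) = (112.67 − 0.8461) · e^(0.0976·18/12)
= 111.8239 · e^0.146400 = 111.8239 × 1.157659 = ₹129.45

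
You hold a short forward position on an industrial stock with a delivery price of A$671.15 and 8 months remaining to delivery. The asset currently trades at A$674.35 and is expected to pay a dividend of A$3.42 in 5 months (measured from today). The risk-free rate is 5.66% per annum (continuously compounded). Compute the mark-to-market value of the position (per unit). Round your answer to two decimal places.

-A$24.71

PV(remaining dividends) I = 3.42·e^(−0.0566·5/12) = 3.3403
Current forward F = (S − I)·e^(rT) = (674.35 − 3.3403)·e^(0.0566·8/12) = 671.0097 × 1.038454 = 696.8127
Value (long) = (F − K)·e^(−rT) = (696.8127 − 671.15) × 0.962970 = 24.7124
Short position value = −(long value) = -A$24.71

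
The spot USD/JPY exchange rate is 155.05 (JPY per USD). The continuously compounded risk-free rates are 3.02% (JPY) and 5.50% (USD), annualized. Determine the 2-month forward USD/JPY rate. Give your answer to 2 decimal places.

F = S·e^((r_JPY − r_USD)T) = 155.05 · e^((0.0302 − 0.0550) × 2/12)
= 155.05 · e^-0.004133 = 155.05 × 0.995876
F = 154.41 JPY per USD

154.41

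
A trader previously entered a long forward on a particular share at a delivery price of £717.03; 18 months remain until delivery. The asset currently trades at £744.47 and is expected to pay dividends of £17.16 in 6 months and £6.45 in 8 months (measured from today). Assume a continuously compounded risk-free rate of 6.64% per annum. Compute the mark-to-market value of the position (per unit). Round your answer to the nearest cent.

£72.64

PV(remaining dividends) I = 17.16·e^(−0.0664·6/12) + 6.45·e^(−0.0664·8/12) = 22.7703
Current forward F = (S − I)·e^(rT) = (744.47 − 22.7703)·e^(0.0664·18/12) = 721.6997 × 1.104729 = 797.2826
Value (long) = (F − K)·e^(−rT) = (797.2826 − 717.03) × 0.905199 = 72.6446
Value = £72.64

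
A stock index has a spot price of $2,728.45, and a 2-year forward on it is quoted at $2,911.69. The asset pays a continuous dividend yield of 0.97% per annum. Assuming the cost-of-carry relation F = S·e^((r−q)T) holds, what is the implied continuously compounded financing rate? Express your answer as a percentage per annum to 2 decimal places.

4.22%

From F = S·e^((r−q)T): (r − q) = ln(F/S)/T
ln(2911.69/2728.45) = ln(1.067159) = 0.065000
(r − q) = 0.065000 / (2) = 0.032500
r = ln(F/S)/T + q = 0.032500 + 0.0097 = 0.042200
r = 4.22%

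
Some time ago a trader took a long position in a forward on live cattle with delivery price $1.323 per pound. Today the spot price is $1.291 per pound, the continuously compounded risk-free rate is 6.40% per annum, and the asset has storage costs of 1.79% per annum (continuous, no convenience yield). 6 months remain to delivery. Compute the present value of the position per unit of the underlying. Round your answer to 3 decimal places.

Current fair forward for the remaining 6 months: F = S·e^((r + u)·T), (r + u) = 0.0640 + 0.0179 = 0.0819
F = 1.291 · e^(0.0819 × 6/12) = 1.291 × 1.041800 = 1.3450
Value of long forward = (F − K)·e^(−rT) = (1.3450 − 1.323) · e^(−0.0640·6/12)
= 0.0220 × 0.968507 = 0.021

$0.021 per pound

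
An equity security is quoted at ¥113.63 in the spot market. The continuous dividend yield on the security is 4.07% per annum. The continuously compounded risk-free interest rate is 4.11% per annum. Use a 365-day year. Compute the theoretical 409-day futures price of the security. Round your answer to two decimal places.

¥113.68

F = S·e^((r − q)T) = 113.63 · e^((0.0411 − 0.0407) × 409/365)
= 113.63 · e^0.000448 = 113.63 × 1.000448
F = ¥113.68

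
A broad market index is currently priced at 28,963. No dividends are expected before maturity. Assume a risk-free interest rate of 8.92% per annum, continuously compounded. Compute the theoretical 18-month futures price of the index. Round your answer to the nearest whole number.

F = S·e^(rT) = 28963 · e^(0.0892 × 18/12)
= 28963 · e^0.133800 = 28963 × 1.143164
F = 33,109

33,109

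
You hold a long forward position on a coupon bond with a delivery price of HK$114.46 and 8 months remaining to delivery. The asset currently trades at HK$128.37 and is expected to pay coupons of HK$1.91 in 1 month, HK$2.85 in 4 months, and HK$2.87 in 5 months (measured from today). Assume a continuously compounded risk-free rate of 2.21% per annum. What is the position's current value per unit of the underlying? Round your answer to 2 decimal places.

PV(remaining coupons) I = 1.91·e^(−0.0221·1/12) + 2.85·e^(−0.0221·4/12) + 2.87·e^(−0.0221·5/12) = 7.5793
Current forward F = (S − I)·e^(rT) = (128.37 − 7.5793)·e^(0.0221·8/12) = 120.7907 × 1.014842 = 122.5835
Value (long) = (F − K)·e^(−rT) = (122.5835 − 114.46) × 0.985375 = 8.0047
Value = HK$8.00

HK$8.00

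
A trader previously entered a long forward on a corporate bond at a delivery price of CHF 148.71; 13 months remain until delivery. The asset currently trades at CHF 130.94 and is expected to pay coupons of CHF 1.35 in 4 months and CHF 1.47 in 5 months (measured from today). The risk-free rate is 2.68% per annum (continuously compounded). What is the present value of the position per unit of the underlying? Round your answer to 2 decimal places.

-CHF 16.31

PV(remaining coupons) I = 1.35·e^(−0.0268·4/12) + 1.47·e^(−0.0268·5/12) = 2.7917
Current forward F = (S − I)·e^(rT) = (130.94 − 2.7917)·e^(0.0268·13/12) = 128.1483 × 1.029459 = 131.9234
Value (long) = (F − K)·e^(−rT) = (131.9234 − 148.71) × 0.971384 = -16.3062
Value = -CHF 16.31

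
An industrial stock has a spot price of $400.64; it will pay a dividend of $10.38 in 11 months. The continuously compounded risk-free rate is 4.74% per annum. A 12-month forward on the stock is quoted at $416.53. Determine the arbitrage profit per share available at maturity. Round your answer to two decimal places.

PV(dividends) I = 10.38·e^(−0.0474·11/12) = 9.9386
Fair forward F* = (S − I)·e^(rT) = (400.64 − 9.9386)·e^0.047400 = 390.7014 × 1.048541 = 409.6664
Market $416.53 > fair 409.6664: forward overpriced → cash-and-carry (borrow at r, buy the stock and collect the dividends, short the forward).
Profit at T = |F_mkt − F*| = |416.53 − 409.6664| = $6.86 per share

$6.86 per share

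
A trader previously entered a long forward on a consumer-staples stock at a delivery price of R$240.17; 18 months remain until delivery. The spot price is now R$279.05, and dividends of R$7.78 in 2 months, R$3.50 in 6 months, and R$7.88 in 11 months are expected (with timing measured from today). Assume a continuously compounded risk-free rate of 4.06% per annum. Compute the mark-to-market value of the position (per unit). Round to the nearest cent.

R$34.32

PV(remaining dividends) I = 7.78·e^(−0.0406·2/12) + 3.50·e^(−0.0406·6/12) + 7.88·e^(−0.0406·11/12) = 18.7493
Current forward F = (S − I)·e^(rT) = (279.05 − 18.7493)·e^(0.0406·18/12) = 260.3007 × 1.062793 = 276.6458
Value (long) = (F − K)·e^(−rT) = (276.6458 − 240.17) × 0.940917 = 34.3207
Value = R$34.32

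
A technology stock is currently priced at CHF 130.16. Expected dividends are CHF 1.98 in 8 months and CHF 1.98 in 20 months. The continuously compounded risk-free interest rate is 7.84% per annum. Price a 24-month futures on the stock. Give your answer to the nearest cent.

PV(dividends) I = 1.98·e^(−0.0784·8/12) + 1.98·e^(−0.0784·20/12)
I = 1.8792 + 1.7375 = 3.6167
F = (S − I)·e^(rT) = (130.16 − 3.6167) · e^(0.0784·24/12)
= 126.5433 · e^0.156800 = 126.5433 × 1.169762 = CHF 148.03

CHF 148.03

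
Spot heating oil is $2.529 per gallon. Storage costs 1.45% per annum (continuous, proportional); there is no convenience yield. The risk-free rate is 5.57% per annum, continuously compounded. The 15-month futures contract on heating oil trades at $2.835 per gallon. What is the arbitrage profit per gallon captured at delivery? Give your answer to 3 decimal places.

Fair futures: F* = S·e^(carry·T), with carry = (r + u) = 0.0557 + 0.0145 = 0.0702
F* = 2.529 · e^(0.0702 × 15/12) = 2.529 · e^0.087750 = 2.529 × 1.091715 = $2.7609
Market $2.835 > fair $2.7609: forward overpriced → cash-and-carry (buy spot, short the forward).
At maturity, profit = |F_mkt − F*| = |2.835 − 2.7609| = $0.074 per gallon

$0.074 per gallon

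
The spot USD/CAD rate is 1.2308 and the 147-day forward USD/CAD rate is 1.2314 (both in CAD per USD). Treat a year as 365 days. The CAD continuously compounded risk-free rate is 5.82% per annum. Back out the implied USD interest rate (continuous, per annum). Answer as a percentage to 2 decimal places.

5.70%

F = S·e^((r_CAD − r_USD)T) ⇒ r_USD = r_CAD − ln(F/S)/T
ln(1.2314/1.2308) = 0.000487; /(147/365) = 0.001209
r_USD = 0.0582 − 0.001209 = 0.056991
r_USD = 5.70%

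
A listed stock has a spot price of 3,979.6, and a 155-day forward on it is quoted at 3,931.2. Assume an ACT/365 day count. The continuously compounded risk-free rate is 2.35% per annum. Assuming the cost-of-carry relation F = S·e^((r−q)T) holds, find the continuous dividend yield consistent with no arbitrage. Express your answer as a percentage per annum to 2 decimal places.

From F = S·e^((r−q)T): (r − q) = ln(F/S)/T
ln(3931.2/3979.6) = ln(0.987838) = -0.012237
(r − q) = -0.012237 / (155/365) = -0.028816
q = r − ln(F/S)/T = 0.0235 + 0.028816 = 0.052316
q = 5.23%

5.23%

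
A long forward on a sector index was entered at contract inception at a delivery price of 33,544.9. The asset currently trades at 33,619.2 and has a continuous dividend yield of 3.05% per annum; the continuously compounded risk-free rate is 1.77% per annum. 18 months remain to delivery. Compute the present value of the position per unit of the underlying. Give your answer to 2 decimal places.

Current fair forward for the remaining 18 months: F = S·e^((r − q)·T), (r − q) = 0.0177 − 0.0305 = -0.0128
F = 33619.2 · e^(-0.0128 × 18/12) = 33619.2 × 0.98098315 = 32979.8687
Value of long forward = (F − K)·e^(−rT) = (32979.8687 − 33544.9) · e^(−0.0177·18/12)
= -565.0313 × 0.97379935 = -550.23

-550.23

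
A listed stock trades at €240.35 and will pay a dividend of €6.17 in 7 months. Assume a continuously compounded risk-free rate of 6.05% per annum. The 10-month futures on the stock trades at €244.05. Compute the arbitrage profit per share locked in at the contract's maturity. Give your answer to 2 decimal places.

PV(dividends) I = 6.17·e^(−0.0605·7/12) = 5.9560
Fair futures F* = (S − I)·e^(rT) = (240.35 − 5.9560)·e^0.050417 = 234.3940 × 1.051710 = 246.5145
Market €244.05 < fair 246.5145: forward underpriced → reverse cash-and-carry (short the stock, invest proceeds at r, pay the dividends, go long the forward).
Profit at T = |F_mkt − F*| = |244.05 − 246.5145| = €2.46 per share

€2.46 per share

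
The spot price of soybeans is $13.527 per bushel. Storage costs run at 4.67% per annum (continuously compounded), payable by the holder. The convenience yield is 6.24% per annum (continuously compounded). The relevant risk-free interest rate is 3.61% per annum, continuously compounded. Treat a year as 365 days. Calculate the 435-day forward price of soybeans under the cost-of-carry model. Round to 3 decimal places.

Net carry = r + u − y = 0.0361 + 0.0467 − 0.0624 = 0.0204
F = S·e^((r+u−y)T) = 13.527 · e^(0.0204 × 435/365) = 13.527 · e^0.024312
= 13.527 × 1.024610 = $13.860 per bushel

$13.860 per bushel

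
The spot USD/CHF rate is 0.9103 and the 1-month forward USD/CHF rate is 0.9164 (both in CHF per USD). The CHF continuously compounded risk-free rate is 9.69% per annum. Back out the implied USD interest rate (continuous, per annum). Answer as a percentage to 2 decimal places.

F = S·e^((r_CHF − r_USD)T) ⇒ r_USD = r_CHF − ln(F/S)/T
ln(0.9164/0.9103) = 0.006679; /(1/12) = 0.080148
r_USD = 0.0969 − 0.080148 = 0.016752
r_USD = 1.68%

1.68%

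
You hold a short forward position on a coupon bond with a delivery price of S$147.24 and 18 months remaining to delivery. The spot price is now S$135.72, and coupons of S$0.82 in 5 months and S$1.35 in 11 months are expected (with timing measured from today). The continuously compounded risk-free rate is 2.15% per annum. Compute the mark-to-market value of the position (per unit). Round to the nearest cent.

S$8.98

PV(remaining coupons) I = 0.82·e^(−0.0215·5/12) + 1.35·e^(−0.0215·11/12) = 2.1363
Current forward F = (S − I)·e^(rT) = (135.72 − 2.1363)·e^(0.0215·18/12) = 133.5837 × 1.032776 = 137.9620
Value (long) = (F − K)·e^(−rT) = (137.9620 − 147.24) × 0.968264 = -8.9836
Short position value = −(long value) = S$8.98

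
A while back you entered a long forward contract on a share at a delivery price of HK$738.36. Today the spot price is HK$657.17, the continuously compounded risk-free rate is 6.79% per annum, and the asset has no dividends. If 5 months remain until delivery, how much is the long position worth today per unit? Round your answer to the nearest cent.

Current fair forward for the remaining 5 months: F = S·e^(r·T), r = 0.0679
F = 657.17 · e^(0.0679 × 5/12) = 657.17 × 1.028696 = 676.0282
Value of long forward = (F − K)·e^(−rT) = (676.0282 − 738.36) · e^(−0.0679·5/12)
= -62.3318 × 0.972105 = -60.59

-HK$60.59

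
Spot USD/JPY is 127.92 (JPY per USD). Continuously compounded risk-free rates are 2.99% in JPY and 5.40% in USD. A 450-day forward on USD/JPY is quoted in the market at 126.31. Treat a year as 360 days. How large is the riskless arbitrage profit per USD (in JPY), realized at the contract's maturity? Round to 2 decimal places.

2.19 per USD (in JPY)

Fair forward: F* = S·e^(carry·T), with carry = (r_JPY − r_USD) = 0.0299 − 0.0540 = -0.0241
F* = 127.92 · e^(-0.0241 × 450/360) = 127.92 · e^-0.030125 = 127.92 × 0.970324 = 124.1238
Market 126.31 > fair 124.1238: forward overpriced → cash-and-carry (buy spot, short the forward).
At maturity, profit = |F_mkt − F*| = |126.31 − 124.1238| = 2.19 per USD (in JPY)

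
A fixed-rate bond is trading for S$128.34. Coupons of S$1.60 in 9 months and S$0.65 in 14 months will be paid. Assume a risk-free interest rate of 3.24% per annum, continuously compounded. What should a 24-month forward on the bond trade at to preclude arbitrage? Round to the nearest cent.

S$134.60

PV(coupons) I = 1.60·e^(−0.0324·9/12) + 0.65·e^(−0.0324·14/12)
I = 1.5616 + 0.6259 = 2.1875
F = (S − I)·e^(rT) = (128.34 − 2.1875) · e^(0.0324·24/12)
= 126.1525 · e^0.064800 = 126.1525 × 1.066946 = S$134.60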